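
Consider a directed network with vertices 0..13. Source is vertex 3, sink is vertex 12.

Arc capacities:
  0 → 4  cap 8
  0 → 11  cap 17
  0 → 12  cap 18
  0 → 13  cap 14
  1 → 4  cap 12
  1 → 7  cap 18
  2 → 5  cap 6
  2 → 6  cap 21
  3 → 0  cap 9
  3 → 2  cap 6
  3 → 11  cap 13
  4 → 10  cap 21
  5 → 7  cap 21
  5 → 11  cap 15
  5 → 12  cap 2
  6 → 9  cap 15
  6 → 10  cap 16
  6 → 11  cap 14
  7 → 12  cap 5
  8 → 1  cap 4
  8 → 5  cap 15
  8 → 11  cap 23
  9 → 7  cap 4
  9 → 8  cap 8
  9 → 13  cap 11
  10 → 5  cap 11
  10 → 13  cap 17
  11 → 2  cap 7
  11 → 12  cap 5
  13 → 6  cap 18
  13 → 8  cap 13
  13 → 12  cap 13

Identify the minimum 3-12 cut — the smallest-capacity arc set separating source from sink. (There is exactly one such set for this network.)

augment #1: 3→0→12 push 9
augment #2: 3→11→12 push 5
augment #3: 3→2→5→12 push 2
augment #4: 3→2→5→7→12 push 4
augment #5: 3→11→2→6→9→7→12 push 1
augment #6: 3→11→2→6→9→13→12 push 6
max flow = 27; residual-reachable set from 3 gives S-side
cut edges (S→T): {(3,0), (3,2), (11,2), (11,12)} total cap 27

Min-cut arcs: {(3,0), (3,2), (11,2), (11,12)} (total capacity 27)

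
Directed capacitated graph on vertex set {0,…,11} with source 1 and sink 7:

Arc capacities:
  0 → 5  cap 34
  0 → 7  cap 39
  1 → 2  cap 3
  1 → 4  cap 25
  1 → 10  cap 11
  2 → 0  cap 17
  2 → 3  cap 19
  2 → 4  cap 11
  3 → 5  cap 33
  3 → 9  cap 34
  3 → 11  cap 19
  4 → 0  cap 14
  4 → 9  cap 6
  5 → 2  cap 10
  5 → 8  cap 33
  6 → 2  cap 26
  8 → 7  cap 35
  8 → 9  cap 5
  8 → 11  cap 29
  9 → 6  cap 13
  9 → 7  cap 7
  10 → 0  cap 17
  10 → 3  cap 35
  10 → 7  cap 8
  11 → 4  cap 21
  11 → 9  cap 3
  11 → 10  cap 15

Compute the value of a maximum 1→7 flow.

augment #1: 1→10→7 bottleneck 8, total now 8
augment #2: 1→2→0→7 bottleneck 3, total now 11
augment #3: 1→4→0→7 bottleneck 14, total now 25
augment #4: 1→4→9→7 bottleneck 6, total now 31
augment #5: 1→10→0→7 bottleneck 3, total now 34

Maximum flow value: 34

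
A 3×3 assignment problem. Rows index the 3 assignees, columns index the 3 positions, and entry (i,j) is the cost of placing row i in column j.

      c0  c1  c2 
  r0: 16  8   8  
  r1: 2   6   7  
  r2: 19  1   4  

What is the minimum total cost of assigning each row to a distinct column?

Minimum assignment cost: 11

optimal assignment: row0→col2 (cost 8), row1→col0 (cost 2), row2→col1 (cost 1)
total = 8 + 2 + 1 = 11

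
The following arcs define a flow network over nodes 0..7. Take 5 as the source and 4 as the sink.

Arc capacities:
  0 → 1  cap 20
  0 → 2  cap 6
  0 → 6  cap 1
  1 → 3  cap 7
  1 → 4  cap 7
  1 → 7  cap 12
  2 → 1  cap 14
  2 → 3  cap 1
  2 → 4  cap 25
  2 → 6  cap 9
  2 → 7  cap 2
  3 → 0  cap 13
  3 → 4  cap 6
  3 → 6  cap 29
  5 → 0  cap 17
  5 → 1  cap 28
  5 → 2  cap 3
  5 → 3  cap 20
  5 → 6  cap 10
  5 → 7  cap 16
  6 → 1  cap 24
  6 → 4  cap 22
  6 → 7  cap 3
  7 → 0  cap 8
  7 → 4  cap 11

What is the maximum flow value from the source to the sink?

Maximum flow value: 55

augment #1: 5→1→4 bottleneck 7, total now 7
augment #2: 5→2→4 bottleneck 3, total now 10
augment #3: 5→3→4 bottleneck 6, total now 16
augment #4: 5→6→4 bottleneck 10, total now 26
augment #5: 5→7→4 bottleneck 11, total now 37
augment #6: 5→0→2→4 bottleneck 6, total now 43
augment #7: 5→0→6→4 bottleneck 1, total now 44
augment #8: 5→3→6→4 bottleneck 11, total now 55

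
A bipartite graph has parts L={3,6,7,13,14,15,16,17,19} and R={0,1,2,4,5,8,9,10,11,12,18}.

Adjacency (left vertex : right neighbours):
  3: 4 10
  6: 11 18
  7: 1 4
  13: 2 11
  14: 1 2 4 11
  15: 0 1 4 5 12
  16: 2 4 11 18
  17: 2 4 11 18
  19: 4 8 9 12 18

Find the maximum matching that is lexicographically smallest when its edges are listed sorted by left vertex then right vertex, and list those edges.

|M| = 8 (so the lex-smallest maximum matching has 8 edges)
process left vertices in ascending order; for each, take the smallest-labelled available neighbour that still permits 8 edges overall, or leave it unmatched if none does
lex-smallest matching: {3-10, 6-11, 7-1, 13-2, 14-4, 15-0, 16-18, 19-8}

Lex-smallest maximum matching: {(3,10), (6,11), (7,1), (13,2), (14,4), (15,0), (16,18), (19,8)}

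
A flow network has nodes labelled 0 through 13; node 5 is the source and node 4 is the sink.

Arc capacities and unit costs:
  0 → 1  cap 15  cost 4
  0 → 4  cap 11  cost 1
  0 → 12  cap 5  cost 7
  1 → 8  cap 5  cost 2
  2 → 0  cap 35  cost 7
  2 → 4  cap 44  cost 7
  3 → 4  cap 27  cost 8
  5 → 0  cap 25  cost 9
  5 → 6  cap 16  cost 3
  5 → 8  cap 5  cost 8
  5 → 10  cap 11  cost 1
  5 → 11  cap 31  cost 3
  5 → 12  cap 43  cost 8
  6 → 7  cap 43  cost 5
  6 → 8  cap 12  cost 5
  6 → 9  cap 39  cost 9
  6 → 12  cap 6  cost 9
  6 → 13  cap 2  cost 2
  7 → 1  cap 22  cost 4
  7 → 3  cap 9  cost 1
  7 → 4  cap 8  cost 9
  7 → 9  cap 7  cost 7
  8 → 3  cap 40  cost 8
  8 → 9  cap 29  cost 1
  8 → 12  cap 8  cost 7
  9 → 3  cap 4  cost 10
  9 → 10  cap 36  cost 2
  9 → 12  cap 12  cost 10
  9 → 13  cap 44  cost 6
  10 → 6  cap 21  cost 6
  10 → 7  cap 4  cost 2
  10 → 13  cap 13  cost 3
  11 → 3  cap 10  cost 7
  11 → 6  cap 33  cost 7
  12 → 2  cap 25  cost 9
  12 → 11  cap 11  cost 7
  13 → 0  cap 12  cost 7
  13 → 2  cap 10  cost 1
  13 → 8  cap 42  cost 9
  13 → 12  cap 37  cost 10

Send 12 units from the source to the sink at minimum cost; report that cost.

shortest-cost path #1: 5→0→4 push 11 @ unit cost 10 (adds 110)
shortest-cost path #2: 5→10→13→2→4 push 1 @ unit cost 12 (adds 12)
total cost = 122

Minimum cost for 12 units: 122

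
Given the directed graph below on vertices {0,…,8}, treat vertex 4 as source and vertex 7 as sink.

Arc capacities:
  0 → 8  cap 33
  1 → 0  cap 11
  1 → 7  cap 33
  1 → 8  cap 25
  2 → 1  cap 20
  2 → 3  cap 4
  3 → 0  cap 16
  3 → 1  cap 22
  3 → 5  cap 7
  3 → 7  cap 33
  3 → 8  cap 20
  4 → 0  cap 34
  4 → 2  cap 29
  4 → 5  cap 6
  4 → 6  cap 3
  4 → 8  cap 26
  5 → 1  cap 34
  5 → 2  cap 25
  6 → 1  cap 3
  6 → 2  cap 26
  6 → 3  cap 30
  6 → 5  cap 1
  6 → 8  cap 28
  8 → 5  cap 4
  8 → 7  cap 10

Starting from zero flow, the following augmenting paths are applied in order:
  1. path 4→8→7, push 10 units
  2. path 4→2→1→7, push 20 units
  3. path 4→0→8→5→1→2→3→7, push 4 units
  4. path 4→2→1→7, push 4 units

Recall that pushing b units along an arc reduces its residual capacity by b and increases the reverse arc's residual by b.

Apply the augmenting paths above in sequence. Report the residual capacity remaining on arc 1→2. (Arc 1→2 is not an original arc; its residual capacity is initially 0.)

after path 1 (4→8→7, push 10): res(1,2)=0
after path 2 (4→2→1→7, push 20): res(1,2)=20
after path 3 (4→0→8→5→1→2→3→7, push 4): res(1,2)=16
after path 4 (4→2→1→7, push 4): res(1,2)=20

Residual capacity of (1,2): 20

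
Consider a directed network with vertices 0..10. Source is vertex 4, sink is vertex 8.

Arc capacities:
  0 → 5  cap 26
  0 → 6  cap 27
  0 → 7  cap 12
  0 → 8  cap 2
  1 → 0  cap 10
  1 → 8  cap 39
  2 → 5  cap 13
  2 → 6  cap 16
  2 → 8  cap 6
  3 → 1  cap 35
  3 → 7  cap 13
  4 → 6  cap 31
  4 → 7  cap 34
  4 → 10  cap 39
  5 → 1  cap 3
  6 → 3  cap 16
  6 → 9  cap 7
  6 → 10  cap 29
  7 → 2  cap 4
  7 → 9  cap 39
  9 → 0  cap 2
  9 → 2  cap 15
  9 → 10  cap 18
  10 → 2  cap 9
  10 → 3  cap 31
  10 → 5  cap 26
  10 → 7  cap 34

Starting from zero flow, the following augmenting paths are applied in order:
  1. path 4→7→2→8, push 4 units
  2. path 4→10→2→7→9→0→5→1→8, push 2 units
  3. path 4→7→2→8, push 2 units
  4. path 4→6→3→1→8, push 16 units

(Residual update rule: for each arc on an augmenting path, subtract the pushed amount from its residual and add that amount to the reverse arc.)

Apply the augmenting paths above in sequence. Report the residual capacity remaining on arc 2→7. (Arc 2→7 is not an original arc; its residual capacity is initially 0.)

after path 1 (4→7→2→8, push 4): res(2,7)=4
after path 2 (4→10→2→7→9→0→5→1→8, push 2): res(2,7)=2
after path 3 (4→7→2→8, push 2): res(2,7)=4
after path 4 (4→6→3→1→8, push 16): res(2,7)=4

Residual capacity of (2,7): 4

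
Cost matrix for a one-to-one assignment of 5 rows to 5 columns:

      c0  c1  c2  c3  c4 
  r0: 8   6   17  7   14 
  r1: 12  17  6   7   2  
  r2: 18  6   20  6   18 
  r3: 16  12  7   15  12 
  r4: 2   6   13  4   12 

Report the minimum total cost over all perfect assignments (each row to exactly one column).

Minimum assignment cost: 23

optimal assignment: row0→col1 (cost 6), row1→col4 (cost 2), row2→col3 (cost 6), row3→col2 (cost 7), row4→col0 (cost 2)
total = 6 + 2 + 6 + 7 + 2 = 23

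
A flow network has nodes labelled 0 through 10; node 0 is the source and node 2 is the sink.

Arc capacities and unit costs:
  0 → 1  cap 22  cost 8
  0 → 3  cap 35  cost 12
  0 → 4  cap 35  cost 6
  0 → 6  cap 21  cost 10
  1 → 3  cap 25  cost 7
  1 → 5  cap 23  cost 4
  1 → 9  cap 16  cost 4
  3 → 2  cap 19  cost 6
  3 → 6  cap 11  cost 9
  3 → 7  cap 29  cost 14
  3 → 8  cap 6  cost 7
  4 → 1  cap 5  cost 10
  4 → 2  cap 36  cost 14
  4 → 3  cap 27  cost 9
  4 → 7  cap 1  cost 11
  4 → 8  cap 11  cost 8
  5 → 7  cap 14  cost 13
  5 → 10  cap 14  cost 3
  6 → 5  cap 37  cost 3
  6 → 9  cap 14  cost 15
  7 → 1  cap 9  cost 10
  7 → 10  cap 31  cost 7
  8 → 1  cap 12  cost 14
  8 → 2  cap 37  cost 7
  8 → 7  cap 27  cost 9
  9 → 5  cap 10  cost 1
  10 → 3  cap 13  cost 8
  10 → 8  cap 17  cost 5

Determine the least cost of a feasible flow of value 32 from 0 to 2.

Minimum cost for 32 units: 602

shortest-cost path #1: 0→3→2 push 19 @ unit cost 18 (adds 342)
shortest-cost path #2: 0→4→2 push 13 @ unit cost 20 (adds 260)
total cost = 602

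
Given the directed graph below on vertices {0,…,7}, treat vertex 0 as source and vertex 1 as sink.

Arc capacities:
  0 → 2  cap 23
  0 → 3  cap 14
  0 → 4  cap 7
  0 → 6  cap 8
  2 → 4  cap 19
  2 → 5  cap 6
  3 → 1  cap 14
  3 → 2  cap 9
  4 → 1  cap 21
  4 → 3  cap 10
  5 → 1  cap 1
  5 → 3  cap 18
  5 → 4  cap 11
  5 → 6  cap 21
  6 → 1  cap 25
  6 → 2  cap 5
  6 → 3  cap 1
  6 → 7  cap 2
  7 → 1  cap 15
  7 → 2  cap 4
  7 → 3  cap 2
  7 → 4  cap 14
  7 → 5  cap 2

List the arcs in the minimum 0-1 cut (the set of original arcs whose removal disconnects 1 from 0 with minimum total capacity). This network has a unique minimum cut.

Min-cut arcs: {(0,6), (2,5), (3,1), (4,1)} (total capacity 49)

augment #1: 0→3→1 push 14
augment #2: 0→4→1 push 7
augment #3: 0→6→1 push 8
augment #4: 0→2→4→1 push 14
augment #5: 0→2→5→1 push 1
augment #6: 0→2→5→6→1 push 5
max flow = 49; residual-reachable set from 0 gives S-side
cut edges (S→T): {(0,6), (2,5), (3,1), (4,1)} total cap 49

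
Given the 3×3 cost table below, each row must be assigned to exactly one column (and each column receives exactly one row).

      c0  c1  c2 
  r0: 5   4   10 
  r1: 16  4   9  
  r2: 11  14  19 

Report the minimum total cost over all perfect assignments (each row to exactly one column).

optimal assignment: row0→col1 (cost 4), row1→col2 (cost 9), row2→col0 (cost 11)
total = 4 + 9 + 11 = 24

Minimum assignment cost: 24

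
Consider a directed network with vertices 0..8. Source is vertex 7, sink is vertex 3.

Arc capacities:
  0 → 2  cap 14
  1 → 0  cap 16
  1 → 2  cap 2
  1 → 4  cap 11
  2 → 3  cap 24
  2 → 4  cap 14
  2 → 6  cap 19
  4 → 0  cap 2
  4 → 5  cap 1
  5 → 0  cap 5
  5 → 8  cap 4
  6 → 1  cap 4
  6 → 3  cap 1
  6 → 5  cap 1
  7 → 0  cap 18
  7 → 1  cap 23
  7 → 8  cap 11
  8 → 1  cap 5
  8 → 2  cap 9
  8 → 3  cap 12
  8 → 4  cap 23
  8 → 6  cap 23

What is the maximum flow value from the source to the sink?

Maximum flow value: 28

augment #1: 7→8→3 bottleneck 11, total now 11
augment #2: 7→0→2→3 bottleneck 14, total now 25
augment #3: 7→1→2→3 bottleneck 2, total now 27
augment #4: 7→1→4→5→8→3 bottleneck 1, total now 28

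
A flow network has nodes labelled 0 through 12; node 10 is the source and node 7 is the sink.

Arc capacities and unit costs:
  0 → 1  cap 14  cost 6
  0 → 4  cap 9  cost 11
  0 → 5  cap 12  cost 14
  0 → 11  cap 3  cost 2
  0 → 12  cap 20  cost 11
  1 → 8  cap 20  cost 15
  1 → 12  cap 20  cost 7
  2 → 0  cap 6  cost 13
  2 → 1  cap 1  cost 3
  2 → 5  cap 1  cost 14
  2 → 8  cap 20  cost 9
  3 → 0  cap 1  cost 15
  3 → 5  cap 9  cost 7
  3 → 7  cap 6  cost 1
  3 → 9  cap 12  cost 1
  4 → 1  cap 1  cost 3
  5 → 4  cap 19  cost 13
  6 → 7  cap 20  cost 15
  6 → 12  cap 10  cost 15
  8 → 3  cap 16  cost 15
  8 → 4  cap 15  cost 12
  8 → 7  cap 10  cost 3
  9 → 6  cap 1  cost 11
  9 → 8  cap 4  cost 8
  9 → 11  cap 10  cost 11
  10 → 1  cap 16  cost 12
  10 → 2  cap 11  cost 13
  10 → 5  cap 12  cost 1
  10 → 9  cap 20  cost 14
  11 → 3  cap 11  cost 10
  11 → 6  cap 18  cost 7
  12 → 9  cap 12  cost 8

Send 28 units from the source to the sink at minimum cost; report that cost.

shortest-cost path #1: 10→2→8→7 push 10 @ unit cost 25 (adds 250)
shortest-cost path #2: 10→9→11→3→7 push 6 @ unit cost 36 (adds 216)
shortest-cost path #3: 10→9→6→7 push 1 @ unit cost 40 (adds 40)
shortest-cost path #4: 10→9→11→6→7 push 4 @ unit cost 47 (adds 188)
shortest-cost path #5: 10→2→8→3→11→6→7 push 1 @ unit cost 49 (adds 49)
shortest-cost path #6: 10→9→8→3→11→6→7 push 4 @ unit cost 49 (adds 196)
shortest-cost path #7: 10→1→8→3→11→6→7 push 1 @ unit cost 54 (adds 54)
shortest-cost path #8: 10→1→8→2→0→11→6→7 push 1 @ unit cost 55 (adds 55)
total cost = 1048

Minimum cost for 28 units: 1048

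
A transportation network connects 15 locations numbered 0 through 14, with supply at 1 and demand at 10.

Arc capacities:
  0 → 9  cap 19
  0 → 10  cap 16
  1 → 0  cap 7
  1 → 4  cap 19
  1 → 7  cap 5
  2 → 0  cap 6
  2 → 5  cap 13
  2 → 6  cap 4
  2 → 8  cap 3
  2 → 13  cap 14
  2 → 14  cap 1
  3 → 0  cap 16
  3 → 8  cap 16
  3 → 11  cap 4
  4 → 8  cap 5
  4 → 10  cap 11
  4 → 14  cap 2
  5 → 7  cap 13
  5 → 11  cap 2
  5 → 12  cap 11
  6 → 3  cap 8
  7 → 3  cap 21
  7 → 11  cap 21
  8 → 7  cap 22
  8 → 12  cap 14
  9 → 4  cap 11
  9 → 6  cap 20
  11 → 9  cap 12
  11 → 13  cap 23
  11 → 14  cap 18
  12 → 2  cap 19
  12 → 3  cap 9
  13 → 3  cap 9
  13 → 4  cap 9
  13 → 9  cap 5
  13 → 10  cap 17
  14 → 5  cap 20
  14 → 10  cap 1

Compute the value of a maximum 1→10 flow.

Maximum flow value: 30

augment #1: 1→0→10 bottleneck 7, total now 7
augment #2: 1→4→10 bottleneck 11, total now 18
augment #3: 1→4→14→10 bottleneck 1, total now 19
augment #4: 1→7→3→0→10 bottleneck 5, total now 24
augment #5: 1→4→8→7→3→0→10 bottleneck 4, total now 28
augment #6: 1→4→8→7→11→13→10 bottleneck 1, total now 29
augment #7: 1→4→14→5→11→13→10 bottleneck 1, total now 30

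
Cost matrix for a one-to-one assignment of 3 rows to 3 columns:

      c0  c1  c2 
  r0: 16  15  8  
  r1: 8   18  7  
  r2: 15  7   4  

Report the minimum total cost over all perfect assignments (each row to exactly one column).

Minimum assignment cost: 23

optimal assignment: row0→col2 (cost 8), row1→col0 (cost 8), row2→col1 (cost 7)
total = 8 + 8 + 7 = 23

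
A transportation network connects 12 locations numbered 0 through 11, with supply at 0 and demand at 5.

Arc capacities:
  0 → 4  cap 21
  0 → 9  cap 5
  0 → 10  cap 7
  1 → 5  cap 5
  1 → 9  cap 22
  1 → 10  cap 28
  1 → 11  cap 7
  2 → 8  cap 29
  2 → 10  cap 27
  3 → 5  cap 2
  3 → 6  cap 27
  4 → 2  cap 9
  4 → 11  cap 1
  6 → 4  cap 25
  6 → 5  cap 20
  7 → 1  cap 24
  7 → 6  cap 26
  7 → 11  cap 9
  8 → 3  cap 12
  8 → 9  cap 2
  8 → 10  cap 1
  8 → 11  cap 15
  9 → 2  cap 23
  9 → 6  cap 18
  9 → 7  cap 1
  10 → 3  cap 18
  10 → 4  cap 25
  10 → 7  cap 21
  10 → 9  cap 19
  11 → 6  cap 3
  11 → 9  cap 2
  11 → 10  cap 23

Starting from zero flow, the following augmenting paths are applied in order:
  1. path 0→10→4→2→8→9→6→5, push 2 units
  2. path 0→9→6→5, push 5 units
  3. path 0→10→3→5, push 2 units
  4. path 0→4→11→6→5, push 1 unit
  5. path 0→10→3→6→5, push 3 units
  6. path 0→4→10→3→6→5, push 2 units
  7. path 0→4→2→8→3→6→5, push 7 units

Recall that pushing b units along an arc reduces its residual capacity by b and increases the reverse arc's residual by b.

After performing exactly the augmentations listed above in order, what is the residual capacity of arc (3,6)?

Residual capacity of (3,6): 15

after path 1 (0→10→4→2→8→9→6→5, push 2): res(3,6)=27
after path 2 (0→9→6→5, push 5): res(3,6)=27
after path 3 (0→10→3→5, push 2): res(3,6)=27
after path 4 (0→4→11→6→5, push 1): res(3,6)=27
after path 5 (0→10→3→6→5, push 3): res(3,6)=24
after path 6 (0→4→10→3→6→5, push 2): res(3,6)=22
after path 7 (0→4→2→8→3→6→5, push 7): res(3,6)=15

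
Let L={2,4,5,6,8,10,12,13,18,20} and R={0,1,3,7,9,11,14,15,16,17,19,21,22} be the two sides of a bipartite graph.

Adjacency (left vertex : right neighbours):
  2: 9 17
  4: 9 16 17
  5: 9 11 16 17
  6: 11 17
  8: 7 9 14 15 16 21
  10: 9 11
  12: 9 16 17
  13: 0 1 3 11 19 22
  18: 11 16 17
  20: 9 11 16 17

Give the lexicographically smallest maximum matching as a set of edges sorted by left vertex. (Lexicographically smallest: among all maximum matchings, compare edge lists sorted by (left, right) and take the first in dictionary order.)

Lex-smallest maximum matching: {(2,9), (4,16), (5,11), (6,17), (8,7), (13,0)}

|M| = 6 (so the lex-smallest maximum matching has 6 edges)
process left vertices in ascending order; for each, take the smallest-labelled available neighbour that still permits 6 edges overall, or leave it unmatched if none does
lex-smallest matching: {2-9, 4-16, 5-11, 6-17, 8-7, 13-0}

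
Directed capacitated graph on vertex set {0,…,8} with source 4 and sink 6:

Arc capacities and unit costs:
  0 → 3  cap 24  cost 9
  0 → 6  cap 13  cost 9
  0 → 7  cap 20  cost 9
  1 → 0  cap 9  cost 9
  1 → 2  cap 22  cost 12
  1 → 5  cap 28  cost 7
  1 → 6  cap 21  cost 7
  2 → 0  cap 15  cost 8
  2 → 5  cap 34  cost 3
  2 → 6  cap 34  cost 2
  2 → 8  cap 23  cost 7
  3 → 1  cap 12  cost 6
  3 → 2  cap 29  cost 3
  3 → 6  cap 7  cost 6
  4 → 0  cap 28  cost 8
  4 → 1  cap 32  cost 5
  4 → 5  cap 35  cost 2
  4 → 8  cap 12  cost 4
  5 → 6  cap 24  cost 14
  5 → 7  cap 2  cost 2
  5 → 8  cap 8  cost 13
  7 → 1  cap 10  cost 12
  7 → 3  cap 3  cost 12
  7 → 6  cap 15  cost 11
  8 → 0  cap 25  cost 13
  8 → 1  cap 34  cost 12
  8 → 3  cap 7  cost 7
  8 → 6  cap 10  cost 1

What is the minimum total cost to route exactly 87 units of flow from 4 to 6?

shortest-cost path #1: 4→8→6 push 10 @ unit cost 5 (adds 50)
shortest-cost path #2: 4→1→6 push 21 @ unit cost 12 (adds 252)
shortest-cost path #3: 4→5→7→6 push 2 @ unit cost 15 (adds 30)
shortest-cost path #4: 4→5→6 push 24 @ unit cost 16 (adds 384)
shortest-cost path #5: 4→8→3→2→6 push 2 @ unit cost 16 (adds 32)
shortest-cost path #6: 4→0→6 push 13 @ unit cost 17 (adds 221)
shortest-cost path #7: 4→1→2→6 push 11 @ unit cost 19 (adds 209)
shortest-cost path #8: 4→0→3→2→6 push 4 @ unit cost 22 (adds 88)
total cost = 1266

Minimum cost for 87 units: 1266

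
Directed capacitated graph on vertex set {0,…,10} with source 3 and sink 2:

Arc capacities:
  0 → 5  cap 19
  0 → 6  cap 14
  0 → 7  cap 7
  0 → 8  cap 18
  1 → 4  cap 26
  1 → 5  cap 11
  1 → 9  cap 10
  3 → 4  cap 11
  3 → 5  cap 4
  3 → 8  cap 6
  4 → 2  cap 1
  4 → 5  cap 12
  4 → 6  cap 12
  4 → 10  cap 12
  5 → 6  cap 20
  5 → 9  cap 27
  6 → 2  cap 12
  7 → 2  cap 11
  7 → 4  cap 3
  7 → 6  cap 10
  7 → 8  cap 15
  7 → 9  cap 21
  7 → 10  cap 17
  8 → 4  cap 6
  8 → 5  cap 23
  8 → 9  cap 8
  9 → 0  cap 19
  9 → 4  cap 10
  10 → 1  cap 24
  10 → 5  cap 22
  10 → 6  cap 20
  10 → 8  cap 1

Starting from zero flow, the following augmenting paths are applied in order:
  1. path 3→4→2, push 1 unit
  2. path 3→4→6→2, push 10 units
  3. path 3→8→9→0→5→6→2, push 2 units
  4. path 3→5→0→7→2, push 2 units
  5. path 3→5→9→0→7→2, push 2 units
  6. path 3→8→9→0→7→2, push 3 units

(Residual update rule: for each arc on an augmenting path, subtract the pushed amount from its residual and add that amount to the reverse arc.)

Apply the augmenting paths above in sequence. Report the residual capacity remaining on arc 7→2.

after path 1 (3→4→2, push 1): res(7,2)=11
after path 2 (3→4→6→2, push 10): res(7,2)=11
after path 3 (3→8→9→0→5→6→2, push 2): res(7,2)=11
after path 4 (3→5→0→7→2, push 2): res(7,2)=9
after path 5 (3→5→9→0→7→2, push 2): res(7,2)=7
after path 6 (3→8→9→0→7→2, push 3): res(7,2)=4

Residual capacity of (7,2): 4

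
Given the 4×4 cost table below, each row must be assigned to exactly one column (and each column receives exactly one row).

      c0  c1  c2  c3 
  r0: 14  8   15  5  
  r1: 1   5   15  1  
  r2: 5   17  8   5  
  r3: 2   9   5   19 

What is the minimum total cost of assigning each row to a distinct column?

Minimum assignment cost: 19

one of 3 optimal assignments: row0→col1 (cost 8), row1→col0 (cost 1), row2→col3 (cost 5), row3→col2 (cost 5)
total = 8 + 1 + 5 + 5 = 19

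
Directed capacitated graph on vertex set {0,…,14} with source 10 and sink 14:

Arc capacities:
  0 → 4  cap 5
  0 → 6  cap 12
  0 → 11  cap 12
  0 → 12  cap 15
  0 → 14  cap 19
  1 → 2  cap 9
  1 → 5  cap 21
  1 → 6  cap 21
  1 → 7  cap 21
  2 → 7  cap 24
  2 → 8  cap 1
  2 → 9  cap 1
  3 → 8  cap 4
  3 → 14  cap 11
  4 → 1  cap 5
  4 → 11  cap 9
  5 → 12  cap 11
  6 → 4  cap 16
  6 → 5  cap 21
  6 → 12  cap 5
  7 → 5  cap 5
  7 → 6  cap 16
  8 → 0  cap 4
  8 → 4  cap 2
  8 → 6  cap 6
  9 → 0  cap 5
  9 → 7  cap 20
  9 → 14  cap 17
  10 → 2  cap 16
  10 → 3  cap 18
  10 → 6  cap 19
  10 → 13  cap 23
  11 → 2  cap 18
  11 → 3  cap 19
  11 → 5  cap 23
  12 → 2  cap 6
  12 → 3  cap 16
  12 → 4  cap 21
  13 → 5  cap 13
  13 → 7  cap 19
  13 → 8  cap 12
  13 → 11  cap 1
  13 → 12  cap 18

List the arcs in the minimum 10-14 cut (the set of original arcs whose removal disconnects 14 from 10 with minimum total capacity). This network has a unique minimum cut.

augment #1: 10→3→14 push 11
augment #2: 10→2→9→14 push 1
augment #3: 10→2→8→0→14 push 1
augment #4: 10→3→8→0→14 push 3
max flow = 16; residual-reachable set from 10 gives S-side
cut edges (S→T): {(2,9), (3,14), (8,0)} total cap 16

Min-cut arcs: {(2,9), (3,14), (8,0)} (total capacity 16)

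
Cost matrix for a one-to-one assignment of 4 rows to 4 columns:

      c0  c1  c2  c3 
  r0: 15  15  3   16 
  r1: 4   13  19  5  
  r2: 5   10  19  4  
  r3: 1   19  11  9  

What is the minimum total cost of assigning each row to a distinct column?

optimal assignment: row0→col2 (cost 3), row1→col3 (cost 5), row2→col1 (cost 10), row3→col0 (cost 1)
total = 3 + 5 + 10 + 1 = 19

Minimum assignment cost: 19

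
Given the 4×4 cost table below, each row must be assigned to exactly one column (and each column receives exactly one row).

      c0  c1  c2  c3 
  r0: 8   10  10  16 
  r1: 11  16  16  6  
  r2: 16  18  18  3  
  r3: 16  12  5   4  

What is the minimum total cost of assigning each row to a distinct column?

optimal assignment: row0→col1 (cost 10), row1→col0 (cost 11), row2→col3 (cost 3), row3→col2 (cost 5)
total = 10 + 11 + 3 + 5 = 29

Minimum assignment cost: 29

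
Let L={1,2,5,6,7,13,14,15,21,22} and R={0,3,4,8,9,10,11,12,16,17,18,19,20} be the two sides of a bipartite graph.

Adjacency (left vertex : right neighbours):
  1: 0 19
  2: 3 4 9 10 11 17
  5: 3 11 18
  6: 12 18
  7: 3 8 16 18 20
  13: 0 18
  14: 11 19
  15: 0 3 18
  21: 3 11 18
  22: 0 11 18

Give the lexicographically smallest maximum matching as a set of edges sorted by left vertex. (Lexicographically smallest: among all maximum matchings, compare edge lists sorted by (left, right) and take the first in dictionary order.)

Lex-smallest maximum matching: {(1,0), (2,4), (5,3), (6,12), (7,8), (13,18), (14,19), (21,11)}

|M| = 8 (so the lex-smallest maximum matching has 8 edges)
process left vertices in ascending order; for each, take the smallest-labelled available neighbour that still permits 8 edges overall, or leave it unmatched if none does
lex-smallest matching: {1-0, 2-4, 5-3, 6-12, 7-8, 13-18, 14-19, 21-11}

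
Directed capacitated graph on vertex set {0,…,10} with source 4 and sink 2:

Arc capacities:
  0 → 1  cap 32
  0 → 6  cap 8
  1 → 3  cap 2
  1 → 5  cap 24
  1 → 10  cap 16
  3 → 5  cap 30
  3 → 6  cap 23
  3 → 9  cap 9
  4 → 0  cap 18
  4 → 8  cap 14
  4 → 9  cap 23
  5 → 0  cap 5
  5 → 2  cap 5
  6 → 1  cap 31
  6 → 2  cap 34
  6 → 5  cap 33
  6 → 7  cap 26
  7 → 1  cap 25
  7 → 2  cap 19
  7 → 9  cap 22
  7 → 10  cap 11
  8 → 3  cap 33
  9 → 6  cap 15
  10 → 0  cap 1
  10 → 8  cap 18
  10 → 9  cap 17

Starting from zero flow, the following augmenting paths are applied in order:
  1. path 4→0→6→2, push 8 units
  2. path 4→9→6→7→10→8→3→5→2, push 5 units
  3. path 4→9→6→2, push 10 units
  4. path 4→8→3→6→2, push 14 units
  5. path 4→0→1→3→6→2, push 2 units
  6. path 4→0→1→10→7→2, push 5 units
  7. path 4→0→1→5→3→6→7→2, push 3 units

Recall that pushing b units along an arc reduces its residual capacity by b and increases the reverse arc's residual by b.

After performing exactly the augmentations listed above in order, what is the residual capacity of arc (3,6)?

after path 1 (4→0→6→2, push 8): res(3,6)=23
after path 2 (4→9→6→7→10→8→3→5→2, push 5): res(3,6)=23
after path 3 (4→9→6→2, push 10): res(3,6)=23
after path 4 (4→8→3→6→2, push 14): res(3,6)=9
after path 5 (4→0→1→3→6→2, push 2): res(3,6)=7
after path 6 (4→0→1→10→7→2, push 5): res(3,6)=7
after path 7 (4→0→1→5→3→6→7→2, push 3): res(3,6)=4

Residual capacity of (3,6): 4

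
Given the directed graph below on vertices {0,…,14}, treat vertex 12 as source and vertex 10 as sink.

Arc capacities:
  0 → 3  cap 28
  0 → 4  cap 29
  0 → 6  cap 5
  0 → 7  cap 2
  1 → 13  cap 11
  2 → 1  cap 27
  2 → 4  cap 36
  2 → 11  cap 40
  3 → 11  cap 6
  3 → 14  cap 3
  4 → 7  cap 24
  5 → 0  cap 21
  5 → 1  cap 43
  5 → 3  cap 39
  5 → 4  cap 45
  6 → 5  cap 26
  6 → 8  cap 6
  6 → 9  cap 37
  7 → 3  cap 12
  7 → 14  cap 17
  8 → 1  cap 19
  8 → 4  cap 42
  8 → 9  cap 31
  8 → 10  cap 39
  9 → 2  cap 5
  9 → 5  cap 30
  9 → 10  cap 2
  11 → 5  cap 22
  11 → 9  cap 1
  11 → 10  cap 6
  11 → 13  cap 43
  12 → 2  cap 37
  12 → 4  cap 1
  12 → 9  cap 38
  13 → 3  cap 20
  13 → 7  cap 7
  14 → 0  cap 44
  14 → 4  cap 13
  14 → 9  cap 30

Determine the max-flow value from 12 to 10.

augment #1: 12→9→10 bottleneck 2, total now 2
augment #2: 12→2→11→10 bottleneck 6, total now 8
augment #3: 12→9→5→0→6→8→10 bottleneck 5, total now 13

Maximum flow value: 13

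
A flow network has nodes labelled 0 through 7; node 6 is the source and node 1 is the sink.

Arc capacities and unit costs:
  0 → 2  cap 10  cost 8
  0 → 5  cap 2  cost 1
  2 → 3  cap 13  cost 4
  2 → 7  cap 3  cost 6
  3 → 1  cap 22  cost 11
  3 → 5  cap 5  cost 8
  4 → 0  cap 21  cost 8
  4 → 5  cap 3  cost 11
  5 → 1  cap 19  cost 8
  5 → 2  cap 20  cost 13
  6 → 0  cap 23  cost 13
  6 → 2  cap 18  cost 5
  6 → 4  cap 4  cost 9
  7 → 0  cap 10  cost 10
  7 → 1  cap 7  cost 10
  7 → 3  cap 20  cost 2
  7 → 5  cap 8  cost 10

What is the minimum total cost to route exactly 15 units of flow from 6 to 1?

Minimum cost for 15 units: 302

shortest-cost path #1: 6→2→3→1 push 13 @ unit cost 20 (adds 260)
shortest-cost path #2: 6→2→7→1 push 2 @ unit cost 21 (adds 42)
total cost = 302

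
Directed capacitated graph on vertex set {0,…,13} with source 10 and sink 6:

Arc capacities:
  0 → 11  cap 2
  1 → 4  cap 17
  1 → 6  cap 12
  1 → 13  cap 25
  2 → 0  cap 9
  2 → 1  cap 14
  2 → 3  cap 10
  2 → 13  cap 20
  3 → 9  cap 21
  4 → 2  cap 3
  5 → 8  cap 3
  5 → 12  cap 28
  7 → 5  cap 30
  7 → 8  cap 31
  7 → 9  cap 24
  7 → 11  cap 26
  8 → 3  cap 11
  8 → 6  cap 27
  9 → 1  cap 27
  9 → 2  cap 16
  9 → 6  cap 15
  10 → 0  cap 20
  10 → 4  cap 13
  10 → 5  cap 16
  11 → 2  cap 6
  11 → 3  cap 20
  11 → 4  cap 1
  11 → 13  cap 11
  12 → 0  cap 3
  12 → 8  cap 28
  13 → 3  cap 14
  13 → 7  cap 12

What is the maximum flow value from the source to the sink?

augment #1: 10→5→8→6 bottleneck 3, total now 3
augment #2: 10→4→2→1→6 bottleneck 3, total now 6
augment #3: 10→5→12→8→6 bottleneck 13, total now 19
augment #4: 10→0→11→2→1→6 bottleneck 2, total now 21

Maximum flow value: 21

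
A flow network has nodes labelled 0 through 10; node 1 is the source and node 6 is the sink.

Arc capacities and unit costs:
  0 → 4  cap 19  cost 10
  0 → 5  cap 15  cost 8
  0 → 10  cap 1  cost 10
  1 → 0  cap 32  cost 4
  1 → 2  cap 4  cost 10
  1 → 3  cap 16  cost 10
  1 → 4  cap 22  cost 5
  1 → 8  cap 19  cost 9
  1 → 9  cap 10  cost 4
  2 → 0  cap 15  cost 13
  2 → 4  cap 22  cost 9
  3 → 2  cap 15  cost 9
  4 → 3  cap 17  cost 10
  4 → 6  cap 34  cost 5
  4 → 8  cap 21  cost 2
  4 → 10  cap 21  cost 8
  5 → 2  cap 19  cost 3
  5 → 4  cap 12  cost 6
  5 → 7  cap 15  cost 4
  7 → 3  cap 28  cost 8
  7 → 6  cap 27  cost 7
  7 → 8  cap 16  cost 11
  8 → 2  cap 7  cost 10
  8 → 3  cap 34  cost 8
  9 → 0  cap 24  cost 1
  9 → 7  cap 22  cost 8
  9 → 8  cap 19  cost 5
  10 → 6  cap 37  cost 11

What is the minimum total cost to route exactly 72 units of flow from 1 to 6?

shortest-cost path #1: 1→4→6 push 22 @ unit cost 10 (adds 220)
shortest-cost path #2: 1→0→4→6 push 12 @ unit cost 19 (adds 228)
shortest-cost path #3: 1→9→7→6 push 10 @ unit cost 19 (adds 190)
shortest-cost path #4: 1→0→5→7→6 push 15 @ unit cost 23 (adds 345)
shortest-cost path #5: 1→0→10→6 push 1 @ unit cost 25 (adds 25)
shortest-cost path #6: 1→0→4→10→6 push 4 @ unit cost 33 (adds 132)
shortest-cost path #7: 1→2→4→10→6 push 4 @ unit cost 38 (adds 152)
shortest-cost path #8: 1→3→2→4→10→6 push 4 @ unit cost 47 (adds 188)
total cost = 1480

Minimum cost for 72 units: 1480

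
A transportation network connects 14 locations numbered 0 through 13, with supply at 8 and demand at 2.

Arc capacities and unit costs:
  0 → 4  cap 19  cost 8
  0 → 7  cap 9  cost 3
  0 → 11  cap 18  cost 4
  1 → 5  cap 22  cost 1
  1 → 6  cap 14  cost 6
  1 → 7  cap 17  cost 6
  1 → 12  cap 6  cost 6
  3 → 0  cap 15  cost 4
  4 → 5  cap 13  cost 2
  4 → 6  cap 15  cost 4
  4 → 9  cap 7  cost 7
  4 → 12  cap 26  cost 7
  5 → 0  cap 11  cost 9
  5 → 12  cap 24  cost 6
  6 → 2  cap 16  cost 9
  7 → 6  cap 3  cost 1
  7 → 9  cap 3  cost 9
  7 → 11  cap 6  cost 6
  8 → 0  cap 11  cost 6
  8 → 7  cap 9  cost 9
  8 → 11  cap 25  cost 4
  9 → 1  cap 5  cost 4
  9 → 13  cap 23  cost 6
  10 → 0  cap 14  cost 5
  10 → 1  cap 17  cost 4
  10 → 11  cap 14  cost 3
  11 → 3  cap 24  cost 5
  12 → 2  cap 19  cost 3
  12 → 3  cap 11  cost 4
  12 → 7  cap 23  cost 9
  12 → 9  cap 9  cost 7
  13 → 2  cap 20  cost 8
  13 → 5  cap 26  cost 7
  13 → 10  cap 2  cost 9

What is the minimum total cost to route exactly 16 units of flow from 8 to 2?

Minimum cost for 16 units: 383

shortest-cost path #1: 8→7→6→2 push 3 @ unit cost 19 (adds 57)
shortest-cost path #2: 8→0→4→12→2 push 11 @ unit cost 24 (adds 264)
shortest-cost path #3: 8→7→9→1→12→2 push 2 @ unit cost 31 (adds 62)
total cost = 383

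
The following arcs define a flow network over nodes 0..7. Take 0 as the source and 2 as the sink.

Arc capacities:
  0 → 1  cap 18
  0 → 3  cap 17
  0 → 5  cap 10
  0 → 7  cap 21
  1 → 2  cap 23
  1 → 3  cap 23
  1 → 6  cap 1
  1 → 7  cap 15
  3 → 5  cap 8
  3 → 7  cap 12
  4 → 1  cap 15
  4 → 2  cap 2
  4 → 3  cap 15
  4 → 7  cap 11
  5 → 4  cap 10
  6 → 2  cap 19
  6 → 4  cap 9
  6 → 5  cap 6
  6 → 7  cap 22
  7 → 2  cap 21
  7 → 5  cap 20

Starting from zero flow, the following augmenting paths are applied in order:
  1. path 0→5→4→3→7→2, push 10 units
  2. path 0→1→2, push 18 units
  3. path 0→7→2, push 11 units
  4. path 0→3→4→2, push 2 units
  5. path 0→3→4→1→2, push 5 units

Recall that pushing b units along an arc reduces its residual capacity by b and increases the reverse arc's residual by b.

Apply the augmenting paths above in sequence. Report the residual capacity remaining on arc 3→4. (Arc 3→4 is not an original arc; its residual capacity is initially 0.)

Residual capacity of (3,4): 3

after path 1 (0→5→4→3→7→2, push 10): res(3,4)=10
after path 2 (0→1→2, push 18): res(3,4)=10
after path 3 (0→7→2, push 11): res(3,4)=10
after path 4 (0→3→4→2, push 2): res(3,4)=8
after path 5 (0→3→4→1→2, push 5): res(3,4)=3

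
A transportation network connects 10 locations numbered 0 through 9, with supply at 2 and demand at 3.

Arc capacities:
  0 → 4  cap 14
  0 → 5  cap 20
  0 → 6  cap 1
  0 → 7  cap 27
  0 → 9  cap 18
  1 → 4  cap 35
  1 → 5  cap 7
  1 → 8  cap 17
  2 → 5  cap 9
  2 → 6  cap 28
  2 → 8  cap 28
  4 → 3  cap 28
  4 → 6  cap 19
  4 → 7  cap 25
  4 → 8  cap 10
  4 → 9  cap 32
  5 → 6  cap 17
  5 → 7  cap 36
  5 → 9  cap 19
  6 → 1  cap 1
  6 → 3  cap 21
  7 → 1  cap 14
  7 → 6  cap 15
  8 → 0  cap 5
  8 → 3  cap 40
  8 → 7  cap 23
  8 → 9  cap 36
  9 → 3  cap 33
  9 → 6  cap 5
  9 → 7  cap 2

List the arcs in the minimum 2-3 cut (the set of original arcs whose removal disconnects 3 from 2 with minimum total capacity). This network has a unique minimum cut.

augment #1: 2→6→3 push 21
augment #2: 2→8→3 push 28
augment #3: 2→5→9→3 push 9
augment #4: 2→6→1→4→3 push 1
max flow = 59; residual-reachable set from 2 gives S-side
cut edges (S→T): {(2,5), (2,8), (6,1), (6,3)} total cap 59

Min-cut arcs: {(2,5), (2,8), (6,1), (6,3)} (total capacity 59)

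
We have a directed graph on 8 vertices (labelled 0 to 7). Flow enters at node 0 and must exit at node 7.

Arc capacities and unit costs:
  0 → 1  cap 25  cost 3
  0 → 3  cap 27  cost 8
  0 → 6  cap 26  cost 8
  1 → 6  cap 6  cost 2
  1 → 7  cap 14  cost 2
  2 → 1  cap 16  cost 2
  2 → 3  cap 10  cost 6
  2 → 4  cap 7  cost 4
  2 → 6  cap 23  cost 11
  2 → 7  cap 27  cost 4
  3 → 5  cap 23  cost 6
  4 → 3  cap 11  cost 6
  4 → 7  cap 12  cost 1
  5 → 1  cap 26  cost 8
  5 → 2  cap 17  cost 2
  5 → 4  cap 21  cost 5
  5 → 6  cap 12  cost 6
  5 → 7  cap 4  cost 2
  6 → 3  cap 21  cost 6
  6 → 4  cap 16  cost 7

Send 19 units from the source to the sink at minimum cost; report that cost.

Minimum cost for 19 units: 135

shortest-cost path #1: 0→1→7 push 14 @ unit cost 5 (adds 70)
shortest-cost path #2: 0→1→6→4→7 push 5 @ unit cost 13 (adds 65)
total cost = 135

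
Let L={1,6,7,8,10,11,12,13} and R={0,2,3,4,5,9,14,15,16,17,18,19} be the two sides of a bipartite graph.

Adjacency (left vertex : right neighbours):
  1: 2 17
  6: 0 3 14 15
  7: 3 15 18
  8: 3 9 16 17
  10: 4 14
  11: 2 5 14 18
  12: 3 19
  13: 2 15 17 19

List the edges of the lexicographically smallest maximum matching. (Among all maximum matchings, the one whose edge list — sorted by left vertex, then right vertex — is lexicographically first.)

Lex-smallest maximum matching: {(1,2), (6,0), (7,3), (8,9), (10,4), (11,5), (12,19), (13,15)}

|M| = 8 (so the lex-smallest maximum matching has 8 edges)
process left vertices in ascending order; for each, take the smallest-labelled available neighbour that still permits 8 edges overall, or leave it unmatched if none does
lex-smallest matching: {1-2, 6-0, 7-3, 8-9, 10-4, 11-5, 12-19, 13-15}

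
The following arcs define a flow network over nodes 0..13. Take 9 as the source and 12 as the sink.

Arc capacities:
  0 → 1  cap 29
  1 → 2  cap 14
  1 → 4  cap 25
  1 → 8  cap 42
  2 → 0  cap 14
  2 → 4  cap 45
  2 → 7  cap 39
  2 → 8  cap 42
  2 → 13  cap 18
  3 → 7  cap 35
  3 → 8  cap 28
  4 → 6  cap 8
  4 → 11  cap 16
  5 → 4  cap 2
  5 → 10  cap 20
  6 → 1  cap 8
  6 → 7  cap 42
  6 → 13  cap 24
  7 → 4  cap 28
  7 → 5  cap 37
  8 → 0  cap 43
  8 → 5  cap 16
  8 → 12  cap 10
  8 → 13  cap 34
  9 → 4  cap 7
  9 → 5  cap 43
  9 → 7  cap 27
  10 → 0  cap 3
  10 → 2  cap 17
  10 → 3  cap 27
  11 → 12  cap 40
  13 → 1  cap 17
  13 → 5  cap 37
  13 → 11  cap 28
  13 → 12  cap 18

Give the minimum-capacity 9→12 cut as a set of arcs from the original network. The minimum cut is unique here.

Min-cut arcs: {(4,6), (4,11), (5,10)} (total capacity 44)

augment #1: 9→4→11→12 push 7
augment #2: 9→5→4→11→12 push 2
augment #3: 9→7→4→11→12 push 7
augment #4: 9→5→10→2→8→12 push 10
augment #5: 9→5→10→2→13→12 push 7
augment #6: 9→7→4→6→13→12 push 8
augment #7: 9→5→10→3→8→13→12 push 3
max flow = 44; residual-reachable set from 9 gives S-side
cut edges (S→T): {(4,6), (4,11), (5,10)} total cap 44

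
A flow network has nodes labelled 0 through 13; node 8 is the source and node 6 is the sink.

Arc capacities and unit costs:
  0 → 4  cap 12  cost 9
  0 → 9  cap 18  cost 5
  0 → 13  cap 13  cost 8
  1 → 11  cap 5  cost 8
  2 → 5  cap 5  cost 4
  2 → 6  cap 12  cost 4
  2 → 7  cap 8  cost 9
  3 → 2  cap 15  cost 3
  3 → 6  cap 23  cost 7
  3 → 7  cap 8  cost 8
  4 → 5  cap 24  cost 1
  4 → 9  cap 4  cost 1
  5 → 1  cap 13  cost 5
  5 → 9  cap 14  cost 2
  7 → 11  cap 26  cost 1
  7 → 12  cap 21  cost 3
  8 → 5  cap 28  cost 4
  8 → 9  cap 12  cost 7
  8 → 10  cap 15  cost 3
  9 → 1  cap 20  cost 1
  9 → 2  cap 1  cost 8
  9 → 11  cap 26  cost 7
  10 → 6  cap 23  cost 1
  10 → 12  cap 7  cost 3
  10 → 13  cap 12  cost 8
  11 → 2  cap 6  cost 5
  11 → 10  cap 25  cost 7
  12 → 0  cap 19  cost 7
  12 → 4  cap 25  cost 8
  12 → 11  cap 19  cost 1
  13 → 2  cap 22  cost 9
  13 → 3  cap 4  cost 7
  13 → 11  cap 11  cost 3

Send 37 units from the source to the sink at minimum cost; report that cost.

shortest-cost path #1: 8→10→6 push 15 @ unit cost 4 (adds 60)
shortest-cost path #2: 8→5→9→2→6 push 1 @ unit cost 18 (adds 18)
shortest-cost path #3: 8→5→9→11→10→6 push 8 @ unit cost 21 (adds 168)
shortest-cost path #4: 8→5→9→11→2→6 push 5 @ unit cost 22 (adds 110)
shortest-cost path #5: 8→9→11→2→6 push 1 @ unit cost 23 (adds 23)
shortest-cost path #6: 8→9→11→10→13→2→6 push 5 @ unit cost 42 (adds 210)
shortest-cost path #7: 8→9→11→10→13→3→6 push 2 @ unit cost 43 (adds 86)
total cost = 675

Minimum cost for 37 units: 675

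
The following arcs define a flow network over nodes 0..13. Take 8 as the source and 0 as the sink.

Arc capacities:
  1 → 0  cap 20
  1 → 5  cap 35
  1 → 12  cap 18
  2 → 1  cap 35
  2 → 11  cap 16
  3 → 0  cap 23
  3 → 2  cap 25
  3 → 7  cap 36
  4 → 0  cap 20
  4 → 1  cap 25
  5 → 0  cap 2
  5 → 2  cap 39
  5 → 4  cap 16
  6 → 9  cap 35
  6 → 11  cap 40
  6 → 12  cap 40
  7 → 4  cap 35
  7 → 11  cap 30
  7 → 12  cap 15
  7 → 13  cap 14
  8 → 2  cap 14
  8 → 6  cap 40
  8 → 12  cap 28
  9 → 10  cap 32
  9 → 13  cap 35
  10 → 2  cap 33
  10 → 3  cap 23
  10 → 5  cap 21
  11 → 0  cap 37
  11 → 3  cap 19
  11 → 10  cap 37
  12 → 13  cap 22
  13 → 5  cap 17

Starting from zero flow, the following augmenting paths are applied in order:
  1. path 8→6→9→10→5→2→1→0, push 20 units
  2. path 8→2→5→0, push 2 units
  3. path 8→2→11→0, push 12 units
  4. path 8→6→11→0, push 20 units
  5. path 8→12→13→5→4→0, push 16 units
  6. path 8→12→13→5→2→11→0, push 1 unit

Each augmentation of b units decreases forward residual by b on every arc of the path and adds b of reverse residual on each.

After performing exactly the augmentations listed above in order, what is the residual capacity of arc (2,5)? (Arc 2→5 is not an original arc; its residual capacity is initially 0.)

after path 1 (8→6→9→10→5→2→1→0, push 20): res(2,5)=20
after path 2 (8→2→5→0, push 2): res(2,5)=18
after path 3 (8→2→11→0, push 12): res(2,5)=18
after path 4 (8→6→11→0, push 20): res(2,5)=18
after path 5 (8→12→13→5→4→0, push 16): res(2,5)=18
after path 6 (8→12→13→5→2→11→0, push 1): res(2,5)=19

Residual capacity of (2,5): 19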